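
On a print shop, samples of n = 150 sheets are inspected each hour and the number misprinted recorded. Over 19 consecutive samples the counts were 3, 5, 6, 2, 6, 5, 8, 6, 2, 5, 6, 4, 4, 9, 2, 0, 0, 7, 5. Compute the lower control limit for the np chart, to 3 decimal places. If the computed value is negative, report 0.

0.000

p̄ = Σdᵢ / (k·n) = 85 / (19 × 150) = 0.02982
LCL = np̄ − 3·√(np̄(1−p̄)) = 4.4737 − 3 × 2.0833 = -1.7763 → 0 (negative, so LCL = 0)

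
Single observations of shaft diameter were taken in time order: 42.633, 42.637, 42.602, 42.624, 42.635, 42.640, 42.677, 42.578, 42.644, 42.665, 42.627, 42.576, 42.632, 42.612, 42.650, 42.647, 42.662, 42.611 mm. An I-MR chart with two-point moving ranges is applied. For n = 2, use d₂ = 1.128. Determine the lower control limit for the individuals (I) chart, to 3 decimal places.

X̄ = (42.633 + 42.637 + 42.602 + 42.624 + 42.635 + 42.640 + 42.677 + 42.578 + 42.644 + 42.665 + 42.627 + 42.576 + 42.632 + 42.612 + 42.650 + 42.647 + 42.662 + 42.611) / 18 = 42.6307
Moving ranges: 0.004, 0.035, 0.022, 0.011, 0.005, 0.037, 0.099, 0.066, 0.021, 0.038, 0.051, 0.056, 0.020, 0.038, 0.003, 0.015, 0.051; M̄R̄ = 0.5720 / 17 = 0.0336
LCL = X̄ − 3·M̄R̄/d₂ = 42.6307 − 3 × 0.0336 / 1.128 = 42.5412

42.541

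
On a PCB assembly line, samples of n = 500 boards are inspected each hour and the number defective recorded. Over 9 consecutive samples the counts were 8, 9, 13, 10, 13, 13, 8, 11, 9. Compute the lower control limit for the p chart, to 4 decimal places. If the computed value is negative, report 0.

p̄ = Σdᵢ / (k·n) = 94 / (9 × 500) = 0.02089
LCL = p̄ − 3·√(p̄(1−p̄)/n) = 0.02089 − 3 × 0.00640 = 0.00170

0.0017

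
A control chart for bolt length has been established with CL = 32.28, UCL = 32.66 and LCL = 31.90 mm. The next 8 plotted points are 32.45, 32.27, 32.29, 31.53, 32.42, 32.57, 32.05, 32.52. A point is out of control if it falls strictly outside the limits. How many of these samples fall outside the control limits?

Compare each point to [31.90, 32.66]: sample 4 = 31.53 < LCL.

1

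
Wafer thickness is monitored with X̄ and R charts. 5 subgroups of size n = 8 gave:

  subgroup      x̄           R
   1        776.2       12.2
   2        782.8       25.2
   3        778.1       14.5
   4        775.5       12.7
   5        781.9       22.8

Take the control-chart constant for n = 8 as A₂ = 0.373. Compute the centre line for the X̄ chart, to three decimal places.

778.900

X̄̄ = (776.2 + 782.8 + 778.1 + 775.5 + 781.9) / 5 = 3894.5000 / 5 = 778.9000
CL = X̄̄ = 778.9000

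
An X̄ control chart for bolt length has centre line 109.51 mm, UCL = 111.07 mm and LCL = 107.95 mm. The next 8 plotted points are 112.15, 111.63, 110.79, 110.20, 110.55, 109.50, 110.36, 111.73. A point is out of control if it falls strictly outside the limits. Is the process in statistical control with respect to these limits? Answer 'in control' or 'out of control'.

Compare each point to [107.95, 111.07]: sample 1 = 112.15 > UCL; sample 2 = 111.63 > UCL; sample 8 = 111.73 > UCL.

out of control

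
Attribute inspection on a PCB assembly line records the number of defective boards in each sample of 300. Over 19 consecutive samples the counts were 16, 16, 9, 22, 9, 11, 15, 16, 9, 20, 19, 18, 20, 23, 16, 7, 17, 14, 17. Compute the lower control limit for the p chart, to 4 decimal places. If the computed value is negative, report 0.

0.0133

p̄ = Σdᵢ / (k·n) = 294 / (19 × 300) = 0.05158
LCL = p̄ − 3·√(p̄(1−p̄)/n) = 0.05158 − 3 × 0.01277 = 0.01327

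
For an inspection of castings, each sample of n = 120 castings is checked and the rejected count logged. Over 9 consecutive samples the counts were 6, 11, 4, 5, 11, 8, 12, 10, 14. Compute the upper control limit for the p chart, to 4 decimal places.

0.1471

p̄ = Σdᵢ / (k·n) = 81 / (9 × 120) = 0.07500
UCL = p̄ + 3·√(p̄(1−p̄)/n) = 0.07500 + 3 × √(0.07500×0.92500/120) = 0.07500 + 3 × 0.02404 = 0.14713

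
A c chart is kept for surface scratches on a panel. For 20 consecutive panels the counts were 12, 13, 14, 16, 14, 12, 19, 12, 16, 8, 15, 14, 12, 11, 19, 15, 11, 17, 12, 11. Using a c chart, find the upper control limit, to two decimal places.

c̄ = (12 + 13 + 14 + 16 + 14 + 12 + 19 + 12 + 16 + 8 + 15 + 14 + 12 + 11 + 19 + 15 + 11 + 17 + 12 + 11) / 20 = 273 / 20 = 13.6500
UCL = c̄ + 3√c̄ = 13.6500 + 3 × √13.6500 = 13.6500 + 3 × 3.6946 = 24.7338

24.73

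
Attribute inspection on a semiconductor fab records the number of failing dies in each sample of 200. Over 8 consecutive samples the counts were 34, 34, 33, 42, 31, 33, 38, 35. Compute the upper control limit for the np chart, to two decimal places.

p̄ = Σdᵢ / (k·n) = 280 / (8 × 200) = 0.17500
UCL = np̄ + 3·√(np̄(1−p̄)) = 35.0000 + 3 × √(35.0000×0.82500) = 35.0000 + 3 × 5.3735 = 51.1206

51.12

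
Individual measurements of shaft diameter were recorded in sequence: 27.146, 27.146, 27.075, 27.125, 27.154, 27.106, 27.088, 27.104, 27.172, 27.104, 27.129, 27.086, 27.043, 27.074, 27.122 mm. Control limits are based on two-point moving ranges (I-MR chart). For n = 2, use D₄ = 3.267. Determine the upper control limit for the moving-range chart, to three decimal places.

0.130

Moving ranges: 0.000, 0.071, 0.050, 0.029, 0.048, 0.018, 0.016, 0.068, 0.068, 0.025, 0.043, 0.043, 0.031, 0.048; M̄R̄ = 0.5580 / 14 = 0.0399
UCL_MR = D₄·M̄R̄ = 3.267 × 0.0399 = 0.1302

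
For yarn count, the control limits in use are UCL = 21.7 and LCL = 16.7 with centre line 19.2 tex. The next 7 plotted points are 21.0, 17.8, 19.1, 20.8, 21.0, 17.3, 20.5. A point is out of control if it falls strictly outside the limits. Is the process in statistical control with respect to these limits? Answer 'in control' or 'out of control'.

in control

All 7 points lie within [16.7, 21.7].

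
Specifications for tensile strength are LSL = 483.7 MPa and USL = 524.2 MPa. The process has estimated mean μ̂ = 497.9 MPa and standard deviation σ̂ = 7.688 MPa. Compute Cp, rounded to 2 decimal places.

Cp = (USL − LSL) / (6σ̂) = (524.2 − 483.7) / (6 × 7.688) = 40.5000 / 46.1280 = 0.8780

0.88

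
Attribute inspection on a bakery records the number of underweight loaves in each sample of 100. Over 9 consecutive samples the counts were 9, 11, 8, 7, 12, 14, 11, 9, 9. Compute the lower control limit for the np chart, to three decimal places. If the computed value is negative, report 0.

p̄ = Σdᵢ / (k·n) = 90 / (9 × 100) = 0.10000
LCL = np̄ − 3·√(np̄(1−p̄)) = 10.0000 − 3 × 3.0000 = 1.0000

1.000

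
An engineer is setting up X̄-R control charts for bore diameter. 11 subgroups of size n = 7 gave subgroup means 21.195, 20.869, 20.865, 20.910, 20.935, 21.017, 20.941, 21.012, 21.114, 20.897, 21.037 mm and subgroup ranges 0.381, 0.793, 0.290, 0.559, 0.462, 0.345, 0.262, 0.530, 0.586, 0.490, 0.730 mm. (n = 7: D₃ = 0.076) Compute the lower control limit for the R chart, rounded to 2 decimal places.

R̄ = (0.381 + 0.793 + 0.290 + 0.559 + 0.462 + 0.345 + 0.262 + 0.530 + 0.586 + 0.490 + 0.730) / 11 = 5.4280 / 11 = 0.4935
LCL_R = D₃·R̄ = 0.076 × 0.4935 = 0.0375

0.04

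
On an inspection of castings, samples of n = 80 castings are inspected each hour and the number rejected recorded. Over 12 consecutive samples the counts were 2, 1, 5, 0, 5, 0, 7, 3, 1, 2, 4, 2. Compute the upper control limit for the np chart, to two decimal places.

p̄ = Σdᵢ / (k·n) = 32 / (12 × 80) = 0.03333
UCL = np̄ + 3·√(np̄(1−p̄)) = 2.6667 + 3 × √(2.6667×0.96667) = 2.6667 + 3 × 1.6055 = 7.4833

7.48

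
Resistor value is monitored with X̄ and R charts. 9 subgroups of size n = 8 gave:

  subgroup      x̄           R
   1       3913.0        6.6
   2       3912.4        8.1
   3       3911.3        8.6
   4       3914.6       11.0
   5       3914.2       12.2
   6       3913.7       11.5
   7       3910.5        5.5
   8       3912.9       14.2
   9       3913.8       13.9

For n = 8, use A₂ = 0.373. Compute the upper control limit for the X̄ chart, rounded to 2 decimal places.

X̄̄ = (3913.0 + 3912.4 + 3911.3 + 3914.6 + 3914.2 + 3913.7 + 3910.5 + 3912.9 + 3913.8) / 9 = 35216.4000 / 9 = 3912.9333
R̄ = (6.6 + 8.1 + 8.6 + 11.0 + 12.2 + 11.5 + 5.5 + 14.2 + 13.9) / 9 = 91.6000 / 9 = 10.1778
UCL = X̄̄ + A₂·R̄ = 3912.9333 + 0.373 × 10.1778 = 3916.7296

3916.73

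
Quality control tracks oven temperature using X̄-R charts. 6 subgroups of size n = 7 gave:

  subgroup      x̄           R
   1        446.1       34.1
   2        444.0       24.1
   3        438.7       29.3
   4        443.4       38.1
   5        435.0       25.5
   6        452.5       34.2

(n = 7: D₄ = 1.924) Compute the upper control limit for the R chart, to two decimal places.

59.42

R̄ = (34.1 + 24.1 + 29.3 + 38.1 + 25.5 + 34.2) / 6 = 185.3000 / 6 = 30.8833
UCL_R = D₄·R̄ = 1.924 × 30.8833 = 59.4195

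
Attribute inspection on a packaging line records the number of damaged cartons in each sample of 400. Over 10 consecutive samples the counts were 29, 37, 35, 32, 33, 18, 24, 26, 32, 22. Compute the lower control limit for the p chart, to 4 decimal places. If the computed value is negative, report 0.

p̄ = Σdᵢ / (k·n) = 288 / (10 × 400) = 0.07200
LCL = p̄ − 3·√(p̄(1−p̄)/n) = 0.07200 − 3 × 0.01292 = 0.03323

0.0332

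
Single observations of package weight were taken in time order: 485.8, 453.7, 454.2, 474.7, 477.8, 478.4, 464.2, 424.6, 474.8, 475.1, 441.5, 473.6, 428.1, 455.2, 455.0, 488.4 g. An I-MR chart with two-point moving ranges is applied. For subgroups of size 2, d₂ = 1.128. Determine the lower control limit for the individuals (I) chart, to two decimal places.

403.78

X̄ = (485.8 + 453.7 + 454.2 + 474.7 + 477.8 + 478.4 + 464.2 + 424.6 + 474.8 + 475.1 + 441.5 + 473.6 + 428.1 + 455.2 + 455.0 + 488.4) / 16 = 462.8188
Moving ranges: 32.1, 0.5, 20.5, 3.1, 0.6, 14.2, 39.6, 50.2, 0.3, 33.6, 32.1, 45.5, 27.1, 0.2, 33.4; M̄R̄ = 333.0000 / 15 = 22.2000
LCL = X̄ − 3·M̄R̄/d₂ = 462.8188 − 3 × 22.2000 / 1.128 = 403.7762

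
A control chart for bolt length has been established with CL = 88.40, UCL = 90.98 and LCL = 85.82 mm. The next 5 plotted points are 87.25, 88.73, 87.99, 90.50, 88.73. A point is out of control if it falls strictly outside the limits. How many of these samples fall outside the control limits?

0

All 5 points lie within [85.82, 90.98].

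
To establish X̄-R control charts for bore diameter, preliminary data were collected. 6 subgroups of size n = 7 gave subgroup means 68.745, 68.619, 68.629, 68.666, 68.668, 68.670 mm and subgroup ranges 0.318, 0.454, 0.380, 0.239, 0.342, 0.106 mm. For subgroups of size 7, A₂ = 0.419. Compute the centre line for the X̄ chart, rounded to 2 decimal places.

X̄̄ = (68.745 + 68.619 + 68.629 + 68.666 + 68.668 + 68.670) / 6 = 411.9970 / 6 = 68.6662
CL = X̄̄ = 68.6662

68.67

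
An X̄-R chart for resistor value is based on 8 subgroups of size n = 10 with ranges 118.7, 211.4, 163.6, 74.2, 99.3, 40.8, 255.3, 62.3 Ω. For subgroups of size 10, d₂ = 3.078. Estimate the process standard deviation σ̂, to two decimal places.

R̄ = (118.7 + 211.4 + 163.6 + 74.2 + 99.3 + 40.8 + 255.3 + 62.3) / 8 = 128.2000
σ̂ = R̄ / d₂ = 128.2000 / 3.078 = 41.6504

41.65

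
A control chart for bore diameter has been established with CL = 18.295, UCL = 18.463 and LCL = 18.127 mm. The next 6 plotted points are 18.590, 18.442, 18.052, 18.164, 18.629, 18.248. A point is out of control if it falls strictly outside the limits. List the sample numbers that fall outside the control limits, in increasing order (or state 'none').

Compare each point to [18.127, 18.463]: sample 1 = 18.590 > UCL; sample 3 = 18.052 < LCL; sample 5 = 18.629 > UCL.

1, 3, 5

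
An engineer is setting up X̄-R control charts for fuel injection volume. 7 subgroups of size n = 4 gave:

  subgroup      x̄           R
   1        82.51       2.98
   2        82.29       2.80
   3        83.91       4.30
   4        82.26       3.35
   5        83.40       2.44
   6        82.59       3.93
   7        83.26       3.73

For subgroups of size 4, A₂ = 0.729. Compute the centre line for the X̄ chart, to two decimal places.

82.89

X̄̄ = (82.51 + 82.29 + 83.91 + 82.26 + 83.40 + 82.59 + 83.26) / 7 = 580.2200 / 7 = 82.8886
CL = X̄̄ = 82.8886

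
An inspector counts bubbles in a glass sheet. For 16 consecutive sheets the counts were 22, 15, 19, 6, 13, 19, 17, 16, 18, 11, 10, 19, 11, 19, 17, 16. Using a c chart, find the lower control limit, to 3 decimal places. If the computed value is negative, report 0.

3.689

c̄ = (22 + 15 + 19 + 6 + 13 + 19 + 17 + 16 + 18 + 11 + 10 + 19 + 11 + 19 + 17 + 16) / 16 = 248 / 16 = 15.5000
LCL = c̄ − 3√c̄ = 15.5000 − 3 × 3.9370 = 3.6890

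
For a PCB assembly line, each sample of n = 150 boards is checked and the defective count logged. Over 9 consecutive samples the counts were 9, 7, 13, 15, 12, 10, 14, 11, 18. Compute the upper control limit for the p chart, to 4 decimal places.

p̄ = Σdᵢ / (k·n) = 109 / (9 × 150) = 0.08074
UCL = p̄ + 3·√(p̄(1−p̄)/n) = 0.08074 + 3 × √(0.08074×0.91926/150) = 0.08074 + 3 × 0.02224 = 0.14747

0.1475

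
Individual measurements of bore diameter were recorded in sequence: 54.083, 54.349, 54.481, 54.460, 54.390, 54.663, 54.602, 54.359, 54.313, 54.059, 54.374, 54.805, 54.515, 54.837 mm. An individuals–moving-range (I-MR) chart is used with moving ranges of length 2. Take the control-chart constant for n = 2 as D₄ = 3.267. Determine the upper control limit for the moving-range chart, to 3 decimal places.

Moving ranges: 0.266, 0.132, 0.021, 0.070, 0.273, 0.061, 0.243, 0.046, 0.254, 0.315, 0.431, 0.290, 0.322; M̄R̄ = 2.7240 / 13 = 0.2095
UCL_MR = D₄·M̄R̄ = 3.267 × 0.2095 = 0.6846

0.685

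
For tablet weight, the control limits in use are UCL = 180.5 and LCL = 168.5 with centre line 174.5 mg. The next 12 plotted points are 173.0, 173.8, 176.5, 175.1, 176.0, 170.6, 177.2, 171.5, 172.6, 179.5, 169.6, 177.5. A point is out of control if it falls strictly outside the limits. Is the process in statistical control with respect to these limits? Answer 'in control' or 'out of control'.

All 12 points lie within [168.5, 180.5].

in control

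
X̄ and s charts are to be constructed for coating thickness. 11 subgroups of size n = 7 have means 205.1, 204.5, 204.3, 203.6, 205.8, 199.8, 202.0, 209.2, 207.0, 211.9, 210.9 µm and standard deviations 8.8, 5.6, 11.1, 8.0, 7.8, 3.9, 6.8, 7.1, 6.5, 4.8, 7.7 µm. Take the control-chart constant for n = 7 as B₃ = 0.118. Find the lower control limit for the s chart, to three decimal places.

s̄ = (8.8 + 5.6 + 11.1 + 8.0 + 7.8 + 3.9 + 6.8 + 7.1 + 6.5 + 4.8 + 7.7) / 11 = 7.1000
LCL_s = B₃·s̄ = 0.118 × 7.1000 = 0.8378

0.838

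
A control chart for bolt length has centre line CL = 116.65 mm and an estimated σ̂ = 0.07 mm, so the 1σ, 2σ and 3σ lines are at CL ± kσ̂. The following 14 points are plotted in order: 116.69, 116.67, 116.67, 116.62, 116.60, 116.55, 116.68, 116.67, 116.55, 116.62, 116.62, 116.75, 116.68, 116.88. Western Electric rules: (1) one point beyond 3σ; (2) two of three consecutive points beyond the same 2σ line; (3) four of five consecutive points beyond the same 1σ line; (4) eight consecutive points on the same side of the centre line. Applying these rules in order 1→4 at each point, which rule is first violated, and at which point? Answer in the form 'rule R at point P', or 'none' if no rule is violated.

Zone of each point (C = within 1σ̂, B = 1σ̂–2σ̂, A = 2σ̂–3σ̂, * = beyond 3σ̂; sign = side of CL): 1:+C, 2:+C, 3:+C, 4:-C, 5:-C, 6:-B, 7:+C, 8:+C, 9:-B, 10:-C, 11:-C, 12:+B, 13:+C, 14:+*
Rule 1 (one point beyond the 3σ limits) is satisfied at point 14.

rule 1 at point 14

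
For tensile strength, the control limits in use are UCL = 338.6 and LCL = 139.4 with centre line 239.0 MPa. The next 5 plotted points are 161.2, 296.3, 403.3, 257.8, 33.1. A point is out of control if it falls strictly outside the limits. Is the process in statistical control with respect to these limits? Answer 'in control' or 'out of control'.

out of control

Compare each point to [139.4, 338.6]: sample 3 = 403.3 > UCL; sample 5 = 33.1 < LCL.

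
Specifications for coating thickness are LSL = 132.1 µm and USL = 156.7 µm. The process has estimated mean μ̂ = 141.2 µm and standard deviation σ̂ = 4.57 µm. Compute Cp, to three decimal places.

0.897

Cp = (USL − LSL) / (6σ̂) = (156.7 − 132.1) / (6 × 4.57) = 24.6000 / 27.4200 = 0.8972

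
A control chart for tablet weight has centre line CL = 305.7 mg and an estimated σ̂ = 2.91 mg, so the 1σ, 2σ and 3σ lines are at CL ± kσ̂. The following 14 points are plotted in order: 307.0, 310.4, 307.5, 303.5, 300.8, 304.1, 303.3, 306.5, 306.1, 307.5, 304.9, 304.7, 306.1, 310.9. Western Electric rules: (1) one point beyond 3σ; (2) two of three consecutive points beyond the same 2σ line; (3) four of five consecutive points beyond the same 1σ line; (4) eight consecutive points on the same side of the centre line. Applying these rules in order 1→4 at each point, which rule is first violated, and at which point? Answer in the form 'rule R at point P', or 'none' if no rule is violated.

Zone of each point (C = within 1σ̂, B = 1σ̂–2σ̂, A = 2σ̂–3σ̂, * = beyond 3σ̂; sign = side of CL): 1:+C, 2:+B, 3:+C, 4:-C, 5:-B, 6:-C, 7:-C, 8:+C, 9:+C, 10:+C, 11:-C, 12:-C, 13:+C, 14:+B
No rule fires across all 14 points.

none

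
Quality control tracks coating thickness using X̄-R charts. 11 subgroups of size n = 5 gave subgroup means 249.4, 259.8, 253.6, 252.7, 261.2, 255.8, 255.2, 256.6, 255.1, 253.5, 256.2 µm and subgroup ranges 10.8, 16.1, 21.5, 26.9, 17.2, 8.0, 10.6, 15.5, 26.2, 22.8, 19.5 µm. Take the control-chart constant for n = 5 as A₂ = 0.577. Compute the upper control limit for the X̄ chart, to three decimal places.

X̄̄ = (249.4 + 259.8 + 253.6 + 252.7 + 261.2 + 255.8 + 255.2 + 256.6 + 255.1 + 253.5 + 256.2) / 11 = 2809.1000 / 11 = 255.3727
R̄ = (10.8 + 16.1 + 21.5 + 26.9 + 17.2 + 8.0 + 10.6 + 15.5 + 26.2 + 22.8 + 19.5) / 11 = 195.1000 / 11 = 17.7364
UCL = X̄̄ + A₂·R̄ = 255.3727 + 0.577 × 17.7364 = 265.6066

265.607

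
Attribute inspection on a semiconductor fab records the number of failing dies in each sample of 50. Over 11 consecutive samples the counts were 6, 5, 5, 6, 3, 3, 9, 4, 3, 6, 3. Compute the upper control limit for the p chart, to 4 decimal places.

p̄ = Σdᵢ / (k·n) = 53 / (11 × 50) = 0.09636
UCL = p̄ + 3·√(p̄(1−p̄)/n) = 0.09636 + 3 × √(0.09636×0.90364/50) = 0.09636 + 3 × 0.04173 = 0.22156

0.2216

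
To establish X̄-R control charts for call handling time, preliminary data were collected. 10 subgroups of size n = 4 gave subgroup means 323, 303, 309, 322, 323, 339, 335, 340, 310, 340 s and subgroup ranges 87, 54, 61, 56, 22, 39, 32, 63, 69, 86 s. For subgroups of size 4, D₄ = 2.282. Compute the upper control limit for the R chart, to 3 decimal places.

R̄ = (87 + 54 + 61 + 56 + 22 + 39 + 32 + 63 + 69 + 86) / 10 = 569.0000 / 10 = 56.9000
UCL_R = D₄·R̄ = 2.282 × 56.9000 = 129.8458

129.846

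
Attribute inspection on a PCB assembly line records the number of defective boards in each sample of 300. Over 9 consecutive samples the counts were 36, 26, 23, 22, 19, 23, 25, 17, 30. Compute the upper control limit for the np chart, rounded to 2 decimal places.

p̄ = Σdᵢ / (k·n) = 221 / (9 × 300) = 0.08185
UCL = np̄ + 3·√(np̄(1−p̄)) = 24.5556 + 3 × √(24.5556×0.91815) = 24.5556 + 3 × 4.7482 = 38.8002

38.80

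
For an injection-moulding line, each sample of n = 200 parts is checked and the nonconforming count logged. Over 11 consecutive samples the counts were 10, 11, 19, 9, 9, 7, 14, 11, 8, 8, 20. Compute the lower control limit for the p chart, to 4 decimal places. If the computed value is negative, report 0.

0.0080

p̄ = Σdᵢ / (k·n) = 126 / (11 × 200) = 0.05727
LCL = p̄ − 3·√(p̄(1−p̄)/n) = 0.05727 − 3 × 0.01643 = 0.00798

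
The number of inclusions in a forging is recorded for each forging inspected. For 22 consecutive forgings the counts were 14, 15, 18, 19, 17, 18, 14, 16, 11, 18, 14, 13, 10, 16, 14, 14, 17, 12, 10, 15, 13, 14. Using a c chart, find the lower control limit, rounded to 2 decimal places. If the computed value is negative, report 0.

c̄ = (14 + 15 + 18 + 19 + 17 + 18 + 14 + 16 + 11 + 18 + 14 + 13 + 10 + 16 + 14 + 14 + 17 + 12 + 10 + 15 + 13 + 14) / 22 = 322 / 22 = 14.6364
LCL = c̄ − 3√c̄ = 14.6364 − 3 × 3.8258 = 3.1591

3.16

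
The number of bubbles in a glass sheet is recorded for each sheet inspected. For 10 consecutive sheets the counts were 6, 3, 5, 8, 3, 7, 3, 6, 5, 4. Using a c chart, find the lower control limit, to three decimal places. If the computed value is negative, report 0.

0.000

c̄ = (6 + 3 + 5 + 8 + 3 + 7 + 3 + 6 + 5 + 4) / 10 = 50 / 10 = 5.0000
LCL = c̄ − 3√c̄ = 5.0000 − 3 × 2.2361 = -1.7082 → 0 (cannot be negative)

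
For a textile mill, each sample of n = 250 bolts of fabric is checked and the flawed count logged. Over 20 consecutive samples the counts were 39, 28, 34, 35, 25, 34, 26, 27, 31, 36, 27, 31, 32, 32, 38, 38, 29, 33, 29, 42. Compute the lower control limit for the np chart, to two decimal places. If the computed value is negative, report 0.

p̄ = Σdᵢ / (k·n) = 646 / (20 × 250) = 0.12920
LCL = np̄ − 3·√(np̄(1−p̄)) = 32.3000 − 3 × 5.3035 = 16.3896

16.39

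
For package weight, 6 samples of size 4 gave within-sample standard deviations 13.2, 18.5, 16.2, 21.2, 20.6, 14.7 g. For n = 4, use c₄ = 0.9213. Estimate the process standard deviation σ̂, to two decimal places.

18.89

s̄ = (13.2 + 18.5 + 16.2 + 21.2 + 20.6 + 14.7) / 6 = 17.4000
σ̂ = s̄ / c₄ = 17.4000 / 0.9213 = 18.8864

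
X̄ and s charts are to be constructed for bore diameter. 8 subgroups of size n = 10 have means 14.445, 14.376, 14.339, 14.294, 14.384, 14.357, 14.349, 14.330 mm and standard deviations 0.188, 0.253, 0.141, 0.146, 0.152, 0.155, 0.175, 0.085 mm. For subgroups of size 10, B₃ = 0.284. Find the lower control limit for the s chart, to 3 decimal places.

s̄ = (0.188 + 0.253 + 0.141 + 0.146 + 0.152 + 0.155 + 0.175 + 0.085) / 8 = 0.1619
LCL_s = B₃·s̄ = 0.284 × 0.1619 = 0.0460

0.046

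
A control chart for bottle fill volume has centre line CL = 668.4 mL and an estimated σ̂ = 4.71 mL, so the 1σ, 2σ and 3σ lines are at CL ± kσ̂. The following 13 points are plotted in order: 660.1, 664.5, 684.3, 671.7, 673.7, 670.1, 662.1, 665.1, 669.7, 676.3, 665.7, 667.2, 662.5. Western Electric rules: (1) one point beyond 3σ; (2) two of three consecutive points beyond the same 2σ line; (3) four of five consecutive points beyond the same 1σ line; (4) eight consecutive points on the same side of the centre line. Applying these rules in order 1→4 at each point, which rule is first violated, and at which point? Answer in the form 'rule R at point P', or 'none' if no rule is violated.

Zone of each point (C = within 1σ̂, B = 1σ̂–2σ̂, A = 2σ̂–3σ̂, * = beyond 3σ̂; sign = side of CL): 1:-B, 2:-C, 3:+*, 4:+C, 5:+B, 6:+C, 7:-B, 8:-C, 9:+C, 10:+B, 11:-C, 12:-C, 13:-B
Rule 1 (one point beyond the 3σ limits) is satisfied at point 3.

rule 1 at point 3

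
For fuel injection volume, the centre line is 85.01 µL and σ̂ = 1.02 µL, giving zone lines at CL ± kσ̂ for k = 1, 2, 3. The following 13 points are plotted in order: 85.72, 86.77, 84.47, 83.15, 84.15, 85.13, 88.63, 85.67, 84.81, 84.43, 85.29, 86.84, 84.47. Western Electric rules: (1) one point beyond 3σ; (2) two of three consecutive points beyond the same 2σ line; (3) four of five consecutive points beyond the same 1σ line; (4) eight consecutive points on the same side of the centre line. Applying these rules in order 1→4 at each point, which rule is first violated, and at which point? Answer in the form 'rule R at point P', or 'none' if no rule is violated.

Zone of each point (C = within 1σ̂, B = 1σ̂–2σ̂, A = 2σ̂–3σ̂, * = beyond 3σ̂; sign = side of CL): 1:+C, 2:+B, 3:-C, 4:-B, 5:-C, 6:+C, 7:+*, 8:+C, 9:-C, 10:-C, 11:+C, 12:+B, 13:-C
Rule 1 (one point beyond the 3σ limits) is satisfied at point 7.

rule 1 at point 7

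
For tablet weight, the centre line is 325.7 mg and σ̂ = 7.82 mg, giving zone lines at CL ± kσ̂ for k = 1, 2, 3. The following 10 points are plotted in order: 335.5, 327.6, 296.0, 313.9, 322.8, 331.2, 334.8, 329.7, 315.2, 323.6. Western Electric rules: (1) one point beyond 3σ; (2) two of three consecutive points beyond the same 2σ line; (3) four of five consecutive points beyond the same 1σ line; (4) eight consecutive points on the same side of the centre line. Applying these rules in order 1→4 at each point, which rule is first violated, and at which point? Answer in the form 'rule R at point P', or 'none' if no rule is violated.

rule 1 at point 3

Zone of each point (C = within 1σ̂, B = 1σ̂–2σ̂, A = 2σ̂–3σ̂, * = beyond 3σ̂; sign = side of CL): 1:+B, 2:+C, 3:-*, 4:-B, 5:-C, 6:+C, 7:+B, 8:+C, 9:-B, 10:-C
Rule 1 (one point beyond the 3σ limits) is satisfied at point 3.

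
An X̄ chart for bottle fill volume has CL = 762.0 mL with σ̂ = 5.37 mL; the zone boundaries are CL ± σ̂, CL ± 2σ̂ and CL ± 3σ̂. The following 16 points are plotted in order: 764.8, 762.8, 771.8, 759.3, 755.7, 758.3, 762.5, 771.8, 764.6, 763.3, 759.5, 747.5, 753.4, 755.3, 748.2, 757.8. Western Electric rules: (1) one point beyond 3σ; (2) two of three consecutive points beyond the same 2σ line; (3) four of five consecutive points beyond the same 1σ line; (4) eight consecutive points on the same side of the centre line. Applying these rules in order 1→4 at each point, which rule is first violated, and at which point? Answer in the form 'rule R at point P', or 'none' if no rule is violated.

rule 3 at point 15

Zone of each point (C = within 1σ̂, B = 1σ̂–2σ̂, A = 2σ̂–3σ̂, * = beyond 3σ̂; sign = side of CL): 1:+C, 2:+C, 3:+B, 4:-C, 5:-B, 6:-C, 7:+C, 8:+B, 9:+C, 10:+C, 11:-C, 12:-A, 13:-B, 14:-B, 15:-A, 16:-C
Rule 3 (four of five consecutive points beyond the same 1σ limit) is satisfied at point 15.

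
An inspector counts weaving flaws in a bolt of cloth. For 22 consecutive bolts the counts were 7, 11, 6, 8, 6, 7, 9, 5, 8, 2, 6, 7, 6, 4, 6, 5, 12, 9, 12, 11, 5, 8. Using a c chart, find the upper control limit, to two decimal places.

15.36

c̄ = (7 + 11 + 6 + 8 + 6 + 7 + 9 + 5 + 8 + 2 + 6 + 7 + 6 + 4 + 6 + 5 + 12 + 9 + 12 + 11 + 5 + 8) / 22 = 160 / 22 = 7.2727
UCL = c̄ + 3√c̄ = 7.2727 + 3 × √7.2727 = 7.2727 + 3 × 2.6968 = 15.3631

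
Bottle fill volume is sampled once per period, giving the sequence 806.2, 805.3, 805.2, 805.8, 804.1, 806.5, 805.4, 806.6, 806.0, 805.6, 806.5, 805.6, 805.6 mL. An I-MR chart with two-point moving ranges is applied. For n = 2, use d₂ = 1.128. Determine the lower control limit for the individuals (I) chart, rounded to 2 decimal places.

803.33

X̄ = (806.2 + 805.3 + 805.2 + 805.8 + 804.1 + 806.5 + 805.4 + 806.6 + 806.0 + 805.6 + 806.5 + 805.6 + 805.6) / 13 = 805.7231
Moving ranges: 0.9, 0.1, 0.6, 1.7, 2.4, 1.1, 1.2, 0.6, 0.4, 0.9, 0.9, 0.0; M̄R̄ = 10.8000 / 12 = 0.9000
LCL = X̄ − 3·M̄R̄/d₂ = 805.7231 − 3 × 0.9000 / 1.128 = 803.3295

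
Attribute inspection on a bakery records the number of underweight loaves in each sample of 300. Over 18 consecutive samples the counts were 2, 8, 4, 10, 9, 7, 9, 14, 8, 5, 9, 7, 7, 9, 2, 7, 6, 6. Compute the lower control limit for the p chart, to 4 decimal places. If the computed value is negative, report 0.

p̄ = Σdᵢ / (k·n) = 129 / (18 × 300) = 0.02389
LCL = p̄ − 3·√(p̄(1−p̄)/n) = 0.02389 − 3 × 0.00882 = -0.00256 → 0 (negative, so LCL = 0)

0.0000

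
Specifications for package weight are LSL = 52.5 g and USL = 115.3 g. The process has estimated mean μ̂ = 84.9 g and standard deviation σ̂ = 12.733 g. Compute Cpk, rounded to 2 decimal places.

Cpu = (USL − μ̂) / (3σ̂) = (115.3 − 84.9) / (3 × 12.733) = 0.7958; Cpl = (μ̂ − LSL) / (3σ̂) = (84.9 − 52.5) / (3 × 12.733) = 0.8482; Cpk = min(Cpu, Cpl) = 0.7958

0.80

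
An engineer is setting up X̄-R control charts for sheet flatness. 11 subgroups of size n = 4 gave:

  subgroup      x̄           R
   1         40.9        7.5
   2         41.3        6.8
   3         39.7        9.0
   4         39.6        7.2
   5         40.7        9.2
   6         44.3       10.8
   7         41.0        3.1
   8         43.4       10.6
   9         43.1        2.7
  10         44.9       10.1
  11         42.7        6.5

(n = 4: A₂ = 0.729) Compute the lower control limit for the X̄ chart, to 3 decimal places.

36.430

X̄̄ = (40.9 + 41.3 + 39.7 + 39.6 + 40.7 + 44.3 + 41.0 + 43.4 + 43.1 + 44.9 + 42.7) / 11 = 461.6000 / 11 = 41.9636
R̄ = (7.5 + 6.8 + 9.0 + 7.2 + 9.2 + 10.8 + 3.1 + 10.6 + 2.7 + 10.1 + 6.5) / 11 = 83.5000 / 11 = 7.5909
LCL = X̄̄ − A₂·R̄ = 41.9636 − 0.729 × 7.5909 = 36.4299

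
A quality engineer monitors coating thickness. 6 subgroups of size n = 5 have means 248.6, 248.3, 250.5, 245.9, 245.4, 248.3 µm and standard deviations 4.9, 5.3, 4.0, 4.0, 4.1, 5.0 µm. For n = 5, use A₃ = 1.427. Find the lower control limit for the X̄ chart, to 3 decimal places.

X̄̄ = (248.6 + 248.3 + 250.5 + 245.9 + 245.4 + 248.3) / 6 = 247.8333
s̄ = (4.9 + 5.3 + 4.0 + 4.0 + 4.1 + 5.0) / 6 = 4.5500
LCL = X̄̄ − A₃·s̄ = 247.8333 − 1.427 × 4.5500 = 241.3405

241.340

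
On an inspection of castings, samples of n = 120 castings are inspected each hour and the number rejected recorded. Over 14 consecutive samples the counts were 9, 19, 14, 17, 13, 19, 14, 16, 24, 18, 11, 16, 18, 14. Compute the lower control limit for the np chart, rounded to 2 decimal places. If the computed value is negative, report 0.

p̄ = Σdᵢ / (k·n) = 222 / (14 × 120) = 0.13214
LCL = np̄ − 3·√(np̄(1−p̄)) = 15.8571 − 3 × 3.7097 = 4.7281

4.73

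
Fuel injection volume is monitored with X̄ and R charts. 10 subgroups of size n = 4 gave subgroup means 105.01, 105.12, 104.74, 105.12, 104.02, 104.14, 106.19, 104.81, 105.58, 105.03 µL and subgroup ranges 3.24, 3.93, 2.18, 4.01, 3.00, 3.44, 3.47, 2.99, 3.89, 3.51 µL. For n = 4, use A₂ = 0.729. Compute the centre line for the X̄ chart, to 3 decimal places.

X̄̄ = (105.01 + 105.12 + 104.74 + 105.12 + 104.02 + 104.14 + 106.19 + 104.81 + 105.58 + 105.03) / 10 = 1049.7600 / 10 = 104.9760
CL = X̄̄ = 104.9760

104.976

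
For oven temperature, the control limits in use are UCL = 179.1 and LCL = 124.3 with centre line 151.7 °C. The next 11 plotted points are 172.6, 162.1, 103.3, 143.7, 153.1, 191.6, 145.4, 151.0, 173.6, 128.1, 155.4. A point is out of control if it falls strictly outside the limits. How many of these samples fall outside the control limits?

2

Compare each point to [124.3, 179.1]: sample 3 = 103.3 < LCL; sample 6 = 191.6 > UCL.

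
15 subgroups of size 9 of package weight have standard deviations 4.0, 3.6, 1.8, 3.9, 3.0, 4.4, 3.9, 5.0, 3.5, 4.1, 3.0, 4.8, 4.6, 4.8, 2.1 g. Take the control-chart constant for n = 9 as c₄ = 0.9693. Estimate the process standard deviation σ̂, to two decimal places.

s̄ = (4.0 + 3.6 + 1.8 + 3.9 + 3.0 + 4.4 + 3.9 + 5.0 + 3.5 + 4.1 + 3.0 + 4.8 + 4.6 + 4.8 + 2.1) / 15 = 3.7667
σ̂ = s̄ / c₄ = 3.7667 / 0.9693 = 3.8860

3.89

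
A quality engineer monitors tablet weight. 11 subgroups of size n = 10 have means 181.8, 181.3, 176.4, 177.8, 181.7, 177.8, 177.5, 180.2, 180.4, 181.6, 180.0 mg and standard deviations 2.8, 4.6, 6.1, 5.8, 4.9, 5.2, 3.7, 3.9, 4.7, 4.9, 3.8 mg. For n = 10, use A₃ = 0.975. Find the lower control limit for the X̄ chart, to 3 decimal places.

175.215

X̄̄ = (181.8 + 181.3 + 176.4 + 177.8 + 181.7 + 177.8 + 177.5 + 180.2 + 180.4 + 181.6 + 180.0) / 11 = 179.6818
s̄ = (2.8 + 4.6 + 6.1 + 5.8 + 4.9 + 5.2 + 3.7 + 3.9 + 4.7 + 4.9 + 3.8) / 11 = 4.5818
LCL = X̄̄ − A₃·s̄ = 179.6818 − 0.975 × 4.5818 = 175.2145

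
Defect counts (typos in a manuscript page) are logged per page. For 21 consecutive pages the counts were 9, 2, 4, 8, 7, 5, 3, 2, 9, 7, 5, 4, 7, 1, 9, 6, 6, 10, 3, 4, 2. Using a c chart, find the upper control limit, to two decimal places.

c̄ = (9 + 2 + 4 + 8 + 7 + 5 + 3 + 2 + 9 + 7 + 5 + 4 + 7 + 1 + 9 + 6 + 6 + 10 + 3 + 4 + 2) / 21 = 113 / 21 = 5.3810
UCL = c̄ + 3√c̄ = 5.3810 + 3 × √5.3810 = 5.3810 + 3 × 2.3197 = 12.3400

12.34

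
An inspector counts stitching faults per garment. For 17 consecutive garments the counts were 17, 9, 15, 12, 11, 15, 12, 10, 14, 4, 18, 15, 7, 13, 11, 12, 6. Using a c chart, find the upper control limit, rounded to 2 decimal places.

22.14

c̄ = (17 + 9 + 15 + 12 + 11 + 15 + 12 + 10 + 14 + 4 + 18 + 15 + 7 + 13 + 11 + 12 + 6) / 17 = 201 / 17 = 11.8235
UCL = c̄ + 3√c̄ = 11.8235 + 3 × √11.8235 = 11.8235 + 3 × 3.4385 = 22.1391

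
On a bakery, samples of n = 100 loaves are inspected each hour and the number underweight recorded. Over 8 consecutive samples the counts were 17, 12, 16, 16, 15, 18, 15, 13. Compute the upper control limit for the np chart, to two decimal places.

26.04

p̄ = Σdᵢ / (k·n) = 122 / (8 × 100) = 0.15250
UCL = np̄ + 3·√(np̄(1−p̄)) = 15.2500 + 3 × √(15.2500×0.84750) = 15.2500 + 3 × 3.5950 = 26.0351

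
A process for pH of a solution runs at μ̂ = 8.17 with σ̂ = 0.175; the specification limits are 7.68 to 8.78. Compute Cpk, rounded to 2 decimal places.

Cpu = (USL − μ̂) / (3σ̂) = (8.78 − 8.17) / (3 × 0.175) = 1.1619; Cpl = (μ̂ − LSL) / (3σ̂) = (8.17 − 7.68) / (3 × 0.175) = 0.9333; Cpk = min(Cpu, Cpl) = 0.9333

0.93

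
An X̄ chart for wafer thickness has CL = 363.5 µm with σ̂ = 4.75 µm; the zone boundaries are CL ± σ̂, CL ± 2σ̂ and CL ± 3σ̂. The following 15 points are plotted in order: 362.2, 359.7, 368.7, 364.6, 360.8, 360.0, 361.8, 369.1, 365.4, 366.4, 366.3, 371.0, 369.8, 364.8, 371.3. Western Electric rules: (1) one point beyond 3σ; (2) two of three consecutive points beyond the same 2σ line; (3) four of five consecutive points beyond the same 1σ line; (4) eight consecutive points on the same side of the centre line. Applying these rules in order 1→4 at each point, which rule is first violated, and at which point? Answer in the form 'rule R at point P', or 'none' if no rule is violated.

Zone of each point (C = within 1σ̂, B = 1σ̂–2σ̂, A = 2σ̂–3σ̂, * = beyond 3σ̂; sign = side of CL): 1:-C, 2:-C, 3:+B, 4:+C, 5:-C, 6:-C, 7:-C, 8:+B, 9:+C, 10:+C, 11:+C, 12:+B, 13:+B, 14:+C, 15:+B
Rule 4 (eight consecutive points on the same side of the centre line) is satisfied at point 15.

rule 4 at point 15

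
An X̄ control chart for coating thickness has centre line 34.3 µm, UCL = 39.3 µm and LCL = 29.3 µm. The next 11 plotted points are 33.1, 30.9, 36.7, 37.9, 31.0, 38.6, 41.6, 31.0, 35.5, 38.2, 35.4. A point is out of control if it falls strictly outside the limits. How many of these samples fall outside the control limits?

1

Compare each point to [29.3, 39.3]: sample 7 = 41.6 > UCL.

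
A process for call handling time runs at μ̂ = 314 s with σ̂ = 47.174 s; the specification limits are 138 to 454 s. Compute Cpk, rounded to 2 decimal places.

Cpu = (USL − μ̂) / (3σ̂) = (454 − 314) / (3 × 47.174) = 0.9892; Cpl = (μ̂ − LSL) / (3σ̂) = (314 − 138) / (3 × 47.174) = 1.2436; Cpk = min(Cpu, Cpl) = 0.9892

0.99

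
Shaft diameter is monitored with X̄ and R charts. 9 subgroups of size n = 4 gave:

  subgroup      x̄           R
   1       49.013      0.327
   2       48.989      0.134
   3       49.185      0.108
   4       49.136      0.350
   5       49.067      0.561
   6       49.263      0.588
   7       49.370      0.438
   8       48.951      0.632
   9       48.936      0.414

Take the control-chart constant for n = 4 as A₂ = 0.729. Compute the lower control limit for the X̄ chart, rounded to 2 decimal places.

X̄̄ = (49.013 + 48.989 + 49.185 + 49.136 + 49.067 + 49.263 + 49.370 + 48.951 + 48.936) / 9 = 441.9100 / 9 = 49.1011
R̄ = (0.327 + 0.134 + 0.108 + 0.350 + 0.561 + 0.588 + 0.438 + 0.632 + 0.414) / 9 = 3.5520 / 9 = 0.3947
LCL = X̄̄ − A₂·R̄ = 49.1011 − 0.729 × 0.3947 = 48.8134

48.81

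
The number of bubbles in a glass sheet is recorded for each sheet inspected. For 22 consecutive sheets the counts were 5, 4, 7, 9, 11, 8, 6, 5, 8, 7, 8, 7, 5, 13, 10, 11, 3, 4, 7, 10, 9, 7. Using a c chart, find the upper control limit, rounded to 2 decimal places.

c̄ = (5 + 4 + 7 + 9 + 11 + 8 + 6 + 5 + 8 + 7 + 8 + 7 + 5 + 13 + 10 + 11 + 3 + 4 + 7 + 10 + 9 + 7) / 22 = 164 / 22 = 7.4545
UCL = c̄ + 3√c̄ = 7.4545 + 3 × √7.4545 = 7.4545 + 3 × 2.7303 = 15.6454

15.65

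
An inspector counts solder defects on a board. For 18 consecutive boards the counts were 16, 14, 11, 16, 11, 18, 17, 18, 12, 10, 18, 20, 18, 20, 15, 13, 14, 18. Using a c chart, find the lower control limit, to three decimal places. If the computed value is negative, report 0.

c̄ = (16 + 14 + 11 + 16 + 11 + 18 + 17 + 18 + 12 + 10 + 18 + 20 + 18 + 20 + 15 + 13 + 14 + 18) / 18 = 279 / 18 = 15.5000
LCL = c̄ − 3√c̄ = 15.5000 − 3 × 3.9370 = 3.6890

3.689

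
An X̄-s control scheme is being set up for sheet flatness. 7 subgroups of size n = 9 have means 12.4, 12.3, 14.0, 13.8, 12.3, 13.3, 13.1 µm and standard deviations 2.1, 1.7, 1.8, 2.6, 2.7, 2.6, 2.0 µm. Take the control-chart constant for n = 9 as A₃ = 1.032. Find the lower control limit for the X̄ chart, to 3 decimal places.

10.743

X̄̄ = (12.4 + 12.3 + 14.0 + 13.8 + 12.3 + 13.3 + 13.1) / 7 = 13.0286
s̄ = (2.1 + 1.7 + 1.8 + 2.6 + 2.7 + 2.6 + 2.0) / 7 = 2.2143
LCL = X̄̄ − A₃·s̄ = 13.0286 − 1.032 × 2.2143 = 10.7434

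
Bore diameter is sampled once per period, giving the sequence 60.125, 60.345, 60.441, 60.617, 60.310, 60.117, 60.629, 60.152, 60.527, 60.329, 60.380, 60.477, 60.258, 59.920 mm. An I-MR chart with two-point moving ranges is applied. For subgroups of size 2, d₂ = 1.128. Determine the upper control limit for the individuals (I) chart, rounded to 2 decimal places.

X̄ = (60.125 + 60.345 + 60.441 + 60.617 + 60.310 + 60.117 + 60.629 + 60.152 + 60.527 + 60.329 + 60.380 + 60.477 + 60.258 + 59.920) / 14 = 60.3305
Moving ranges: 0.220, 0.096, 0.176, 0.307, 0.193, 0.512, 0.477, 0.375, 0.198, 0.051, 0.097, 0.219, 0.338; M̄R̄ = 3.2590 / 13 = 0.2507
UCL = X̄ + 3·M̄R̄/d₂ = 60.3305 + 3 × 0.2507 / 1.128 = 60.9972

61.00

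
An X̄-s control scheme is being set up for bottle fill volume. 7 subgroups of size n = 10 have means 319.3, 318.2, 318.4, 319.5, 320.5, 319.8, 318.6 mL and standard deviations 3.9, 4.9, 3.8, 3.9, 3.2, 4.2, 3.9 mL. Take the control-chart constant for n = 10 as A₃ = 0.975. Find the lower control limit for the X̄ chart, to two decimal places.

X̄̄ = (319.3 + 318.2 + 318.4 + 319.5 + 320.5 + 319.8 + 318.6) / 7 = 319.1857
s̄ = (3.9 + 4.9 + 3.8 + 3.9 + 3.2 + 4.2 + 3.9) / 7 = 3.9714
LCL = X̄̄ − A₃·s̄ = 319.1857 − 0.975 × 3.9714 = 315.3136

315.31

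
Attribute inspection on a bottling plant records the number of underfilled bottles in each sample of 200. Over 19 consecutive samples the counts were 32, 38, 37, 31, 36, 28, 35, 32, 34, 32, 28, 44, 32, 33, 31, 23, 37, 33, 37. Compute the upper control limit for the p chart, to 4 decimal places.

0.2456

p̄ = Σdᵢ / (k·n) = 633 / (19 × 200) = 0.16658
UCL = p̄ + 3·√(p̄(1−p̄)/n) = 0.16658 + 3 × √(0.16658×0.83342/200) = 0.16658 + 3 × 0.02635 = 0.24562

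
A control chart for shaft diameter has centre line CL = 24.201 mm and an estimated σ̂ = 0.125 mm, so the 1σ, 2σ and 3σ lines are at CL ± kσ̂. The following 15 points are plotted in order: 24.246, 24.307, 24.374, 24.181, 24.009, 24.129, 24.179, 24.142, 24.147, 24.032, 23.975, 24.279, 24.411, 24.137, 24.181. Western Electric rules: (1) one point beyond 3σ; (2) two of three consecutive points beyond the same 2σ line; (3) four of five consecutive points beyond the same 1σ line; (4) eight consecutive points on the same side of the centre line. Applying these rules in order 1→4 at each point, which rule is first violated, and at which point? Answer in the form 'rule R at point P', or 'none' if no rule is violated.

rule 4 at point 11

Zone of each point (C = within 1σ̂, B = 1σ̂–2σ̂, A = 2σ̂–3σ̂, * = beyond 3σ̂; sign = side of CL): 1:+C, 2:+C, 3:+B, 4:-C, 5:-B, 6:-C, 7:-C, 8:-C, 9:-C, 10:-B, 11:-B, 12:+C, 13:+B, 14:-C, 15:-C
Rule 4 (eight consecutive points on the same side of the centre line) is satisfied at point 11.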